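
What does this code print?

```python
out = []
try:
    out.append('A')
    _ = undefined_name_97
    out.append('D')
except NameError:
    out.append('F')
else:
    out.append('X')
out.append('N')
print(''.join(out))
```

Execution trace: 'A' (try body) → 'F' (except NameError) → 'N' (after the try/except). Output: AFN

Answer: AFN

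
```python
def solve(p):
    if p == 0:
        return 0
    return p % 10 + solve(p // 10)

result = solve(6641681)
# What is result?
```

Sum of digits of 6641681: 1 + 8 + 6 + 1 + 4 + 6 + 6 = 32

Answer: 32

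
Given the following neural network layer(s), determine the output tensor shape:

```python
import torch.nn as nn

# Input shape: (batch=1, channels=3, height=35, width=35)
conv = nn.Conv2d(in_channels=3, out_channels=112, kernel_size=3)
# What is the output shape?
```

Input: (1, 3, 35, 35) -> Output: (1, 112, 33, 33)

Answer: (1, 112, 33, 33)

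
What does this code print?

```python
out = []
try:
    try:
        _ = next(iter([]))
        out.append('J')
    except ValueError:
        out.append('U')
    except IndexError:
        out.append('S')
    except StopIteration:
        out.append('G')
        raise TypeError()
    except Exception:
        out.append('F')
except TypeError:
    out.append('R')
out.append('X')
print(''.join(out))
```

Execution trace: 'G' (inner except StopIteration) → 'R' (outer except TypeError) → 'X' (after the try/except). Output: GRX

Answer: GRX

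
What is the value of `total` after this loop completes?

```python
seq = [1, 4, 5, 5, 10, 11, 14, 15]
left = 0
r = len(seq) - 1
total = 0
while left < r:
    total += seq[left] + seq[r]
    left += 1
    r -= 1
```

Sum of pairs from ends
`total` takes the values: 0 → 16 → 34 → 50 → 65

Answer: 65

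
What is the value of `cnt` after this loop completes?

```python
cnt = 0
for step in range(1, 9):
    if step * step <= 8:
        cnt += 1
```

Count numbers where step² ≤ 8
`cnt` takes the values: 0 → 1 → 2

Answer: 2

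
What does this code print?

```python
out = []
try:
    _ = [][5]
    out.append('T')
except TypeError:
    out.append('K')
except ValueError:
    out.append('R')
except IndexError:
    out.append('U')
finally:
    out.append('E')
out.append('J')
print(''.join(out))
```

Execution trace: 'U' (except IndexError) → 'E' (finally) → 'J' (after the try/except). Output: UEJ

Answer: UEJ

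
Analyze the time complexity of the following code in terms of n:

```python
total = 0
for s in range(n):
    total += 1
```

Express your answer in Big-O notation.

Each loop level contributes: n. Multiplying the contributions gives O(n).

Answer: O(n)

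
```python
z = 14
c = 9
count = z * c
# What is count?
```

Trace:
`z = 14` → z = 14
`c = 9` → c = 9
`count = z * c` → count = 126
So count = 126

Answer: 126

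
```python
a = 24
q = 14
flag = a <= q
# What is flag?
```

Trace:
`a = 24` → a = 24
`q = 14` → q = 14
`flag = a <= q` → flag = False
So flag = False

Answer: False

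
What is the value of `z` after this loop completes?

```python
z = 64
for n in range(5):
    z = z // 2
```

Halve 5 times: 64 // 2^5 = 2
`z` takes the values: 64 → 32 → 16 → 8 → 4 → 2

Answer: 2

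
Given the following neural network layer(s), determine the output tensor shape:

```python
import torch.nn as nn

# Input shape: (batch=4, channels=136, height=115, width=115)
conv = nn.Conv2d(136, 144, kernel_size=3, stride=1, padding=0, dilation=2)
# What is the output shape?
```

Input: (4, 136, 115, 115) -> Output: (4, 144, 111, 111)

Answer: (4, 144, 111, 111)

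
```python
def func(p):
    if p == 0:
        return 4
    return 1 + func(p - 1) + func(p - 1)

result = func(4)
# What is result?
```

func(p) = 1 + 2·func(p-1), func(0)=4. Closed form: (4+1)·2^4 - 1 = 79.

Answer: 79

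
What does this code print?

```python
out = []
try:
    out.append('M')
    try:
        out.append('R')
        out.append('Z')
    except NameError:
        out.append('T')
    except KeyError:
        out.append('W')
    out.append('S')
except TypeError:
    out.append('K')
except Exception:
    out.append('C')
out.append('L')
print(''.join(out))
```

Execution trace: 'M' (try body) → 'R' (inner try body) → 'Z' (inner try body, no exception) → 'S' (try body, no exception) → 'L' (after the try/except). Output: MRZSL

Answer: MRZSL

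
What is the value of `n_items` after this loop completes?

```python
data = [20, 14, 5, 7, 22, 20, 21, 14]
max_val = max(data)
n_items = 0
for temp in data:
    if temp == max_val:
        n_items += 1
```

Count of max value 22 in [20, 14, 5, 7, 22, 20, 21, 14]
`n_items` takes the values: 0 → 1

Answer: 1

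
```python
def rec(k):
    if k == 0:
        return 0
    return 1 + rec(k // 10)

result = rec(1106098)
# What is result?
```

Count of digits of 1106098: 7

Answer: 7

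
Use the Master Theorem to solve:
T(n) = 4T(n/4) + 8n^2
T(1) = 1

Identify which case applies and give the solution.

a=4, b=4, f(n)=8n^2. log_4(4) = 1. Since c=2 > 1 and the regularity condition holds (4(n/4)^2 = (4/4^2)n^2 with 4/4^2 < 1), Case 3 applies: T(n) = Θ(f(n)) = O(n^2).

Answer: O(n^2) - Case 3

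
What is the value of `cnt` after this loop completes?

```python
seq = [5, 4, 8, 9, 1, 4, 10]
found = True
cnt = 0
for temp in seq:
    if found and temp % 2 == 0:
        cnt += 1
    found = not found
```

Count even values at even positions
`cnt` takes the values: 0 → 1 → 2

Answer: 2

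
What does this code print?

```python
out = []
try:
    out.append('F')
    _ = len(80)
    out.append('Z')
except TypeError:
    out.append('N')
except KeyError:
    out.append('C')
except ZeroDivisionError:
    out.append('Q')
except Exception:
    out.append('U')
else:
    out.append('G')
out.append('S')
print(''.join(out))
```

Execution trace: 'F' (try body) → 'N' (except TypeError) → 'S' (after the try/except). Output: FNS

Answer: FNS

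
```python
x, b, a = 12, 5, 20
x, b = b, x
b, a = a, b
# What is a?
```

Trace:
`x, b, a = 12, 5, 20` → x = 12; b = 5; a = 20
`x, b = b, x` → x = 5; b = 12
`b, a = a, b` → b = 20; a = 12
So a = 12

Answer: 12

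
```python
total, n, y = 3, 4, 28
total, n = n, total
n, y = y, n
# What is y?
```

Trace:
`total, n, y = 3, 4, 28` → total = 3; n = 4; y = 28
`total, n = n, total` → total = 4; n = 3
`n, y = y, n` → n = 28; y = 3
So y = 3

Answer: 3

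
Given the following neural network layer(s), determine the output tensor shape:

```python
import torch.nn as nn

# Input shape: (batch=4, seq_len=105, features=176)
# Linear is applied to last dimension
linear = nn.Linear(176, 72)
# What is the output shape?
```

Input: (4, 105, 176) -> Output: (4, 105, 72)

Answer: (4, 105, 72)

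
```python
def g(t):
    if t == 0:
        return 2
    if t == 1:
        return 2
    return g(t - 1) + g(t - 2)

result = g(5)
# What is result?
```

Build up from base cases: g(0)=2, g(1)=2, g(2)=4, g(3)=6, g(4)=10, g(5)=16

Answer: 16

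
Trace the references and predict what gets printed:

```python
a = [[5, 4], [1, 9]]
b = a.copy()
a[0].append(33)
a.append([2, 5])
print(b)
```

Key concept: shallow copy with nested lists.
Step by step:
`a = [[5, 4], [1, 9]]` → a = [[5, 4], [1, 9]]
`b = a.copy()` → b = [[5, 4], [1, 9]]
`a[0].append(33)` → a = [[5, 4, 33], [1, 9]]; b = [[5, 4, 33], [1, 9]]
`a.append([2, 5])` → a = [[5, 4, 33], [1, 9], [2, 5]]
`print(b)` → prints [[5, 4, 33], [1, 9]]

Answer: [[5, 4, 33], [1, 9]]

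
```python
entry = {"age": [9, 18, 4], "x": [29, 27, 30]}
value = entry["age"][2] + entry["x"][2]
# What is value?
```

Trace:
`entry = {"age": [9, 18, 4], "x": [29, 27, 30]}` → entry = {'age': [9, 18, 4], 'x': [29, 27, 30]}
`value = entry["age"][2] + entry["x"][2]` → value = 34
So value = 34

Answer: 34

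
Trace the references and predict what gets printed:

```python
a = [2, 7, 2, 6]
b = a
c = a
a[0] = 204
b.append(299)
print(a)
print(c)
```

Key concept: multiple aliases.
Step by step:
`a = [2, 7, 2, 6]` → a = [2, 7, 2, 6]
`b = a` → b = [2, 7, 2, 6] (same object as a)
`c = a` → c = [2, 7, 2, 6] (same object as a, b)
`a[0] = 204` → a = [204, 7, 2, 6] (same object as b, c); b = [204, 7, 2, 6] (same object as a, c); c = [204, 7, 2, 6] (same object as a, b)
`b.append(299)` → a = [204, 7, 2, 6, 299] (same object as b, c); b = [204, 7, 2, 6, 299] (same object as a, c); c = [204, 7, 2, 6, 299] (same object as a, b)
`print(a)` → prints [204, 7, 2, 6, 299]
`print(c)` → prints [204, 7, 2, 6, 299]

Answer:
[204, 7, 2, 6, 299]
[204, 7, 2, 6, 299]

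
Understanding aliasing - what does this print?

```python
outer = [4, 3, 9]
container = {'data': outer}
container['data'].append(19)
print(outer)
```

Key concept: dict holds reference to list.
Step by step:
`outer = [4, 3, 9]` → outer = [4, 3, 9]
`container = {'data': outer}` → container = {'data': [4, 3, 9]}
`container['data'].append(19)` → outer = [4, 3, 9, 19]; container = {'data': [4, 3, 9, 19]}
`print(outer)` → prints [4, 3, 9, 19]

Answer: [4, 3, 9, 19]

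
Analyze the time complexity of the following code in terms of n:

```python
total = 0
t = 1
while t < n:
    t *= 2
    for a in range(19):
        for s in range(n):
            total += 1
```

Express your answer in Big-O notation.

Each loop level contributes: log n × 1 × n. Multiplying the contributions gives O(n log n).

Answer: O(n log n)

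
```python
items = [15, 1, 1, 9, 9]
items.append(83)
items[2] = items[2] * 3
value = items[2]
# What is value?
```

Trace:
`items = [15, 1, 1, 9, 9]` → items = [15, 1, 1, 9, 9]
`items.append(83)` → items = [15, 1, 1, 9, 9, 83]
`items[2] = items[2] * 3` → items = [15, 1, 3, 9, 9, 83]
`value = items[2]` → value = 3
So value = 3

Answer: 3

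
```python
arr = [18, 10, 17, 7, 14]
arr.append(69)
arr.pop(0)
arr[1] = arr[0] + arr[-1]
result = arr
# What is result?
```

Trace:
`arr = [18, 10, 17, 7, 14]` → arr = [18, 10, 17, 7, 14]
`arr.append(69)` → arr = [18, 10, 17, 7, 14, 69]
`arr.pop(0)` → arr = [10, 17, 7, 14, 69]
`arr[1] = arr[0] + arr[-1]` → arr = [10, 79, 7, 14, 69]
`result = arr` → result = [10, 79, 7, 14, 69]
So result = [10, 79, 7, 14, 69]

Answer: [10, 79, 7, 14, 69]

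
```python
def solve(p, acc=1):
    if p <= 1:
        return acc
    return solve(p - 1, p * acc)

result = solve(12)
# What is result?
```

Accumulator trace (n, acc): (12, 1) -> (11, 12) -> (10, 132) -> (9, 1320) -> (8, 11880) -> (7, 95040) -> (6, 665280) -> (5, 3991680) -> (4, 19958400) -> (3, 79833600) -> (2, 239500800) -> (1, 479001600) -> return 479001600

Answer: 479001600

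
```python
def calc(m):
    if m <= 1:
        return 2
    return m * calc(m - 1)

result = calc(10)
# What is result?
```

calc(10) = 10 * 9 * 8 * 7 * 6 * 5 * 4 * 3 * 2 * 2 = 7257600

Answer: 7257600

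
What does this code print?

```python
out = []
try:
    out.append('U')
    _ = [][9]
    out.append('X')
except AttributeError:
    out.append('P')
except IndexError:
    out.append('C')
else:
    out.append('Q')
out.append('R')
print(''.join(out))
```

Execution trace: 'U' (try body) → 'C' (except IndexError) → 'R' (after the try/except). Output: UCR

Answer: UCR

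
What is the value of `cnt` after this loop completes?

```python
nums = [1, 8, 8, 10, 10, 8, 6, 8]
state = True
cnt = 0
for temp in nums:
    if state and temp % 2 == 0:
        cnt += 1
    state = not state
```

Count even values at even positions
`cnt` takes the values: 0 → 1 → 2 → 3

Answer: 3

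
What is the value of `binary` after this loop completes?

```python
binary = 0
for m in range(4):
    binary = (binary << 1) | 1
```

Build 4 consecutive 1-bits: 0b1111
`binary` takes the values: 0 → 1 → 3 → 7 → 15

Answer: 15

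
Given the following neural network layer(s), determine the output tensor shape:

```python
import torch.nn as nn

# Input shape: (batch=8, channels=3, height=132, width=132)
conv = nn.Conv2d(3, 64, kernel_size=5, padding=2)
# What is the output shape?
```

Input: (8, 3, 132, 132) -> Output: (8, 64, 132, 132)

Answer: (8, 64, 132, 132)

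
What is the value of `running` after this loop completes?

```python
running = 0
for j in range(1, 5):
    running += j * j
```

Sum of squares 1² to 4² = 30
`running` takes the values: 0 → 1 → 5 → 14 → 30

Answer: 30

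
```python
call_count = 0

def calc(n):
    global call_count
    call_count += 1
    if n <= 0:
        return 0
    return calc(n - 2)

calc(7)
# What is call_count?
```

Linear recursion stepping by 2: 5 calls from n=7 down to ≤0.

Answer: 5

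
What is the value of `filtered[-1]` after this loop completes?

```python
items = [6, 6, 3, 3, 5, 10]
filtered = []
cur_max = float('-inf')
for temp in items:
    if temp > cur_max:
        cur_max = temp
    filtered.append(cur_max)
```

Running max ends at 10
`filtered` takes the values: [] → [6] → [6, 6] → [6, 6, 6] → [6, 6, 6, 6] → [6, 6, 6, 6, 6] → [6, 6, 6, 6, 6, 10]
So `filtered[-1]` = 10

Answer: 10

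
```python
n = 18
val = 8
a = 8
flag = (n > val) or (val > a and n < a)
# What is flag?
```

Trace:
`n = 18` → n = 18
`val = 8` → val = 8
`a = 8` → a = 8
`flag = (n > val) or (val > a and n < a)` → flag = True
So flag = True

Answer: True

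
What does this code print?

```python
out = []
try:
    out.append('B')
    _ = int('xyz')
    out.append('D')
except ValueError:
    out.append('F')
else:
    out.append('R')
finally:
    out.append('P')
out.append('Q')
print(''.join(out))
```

Execution trace: 'B' (try body) → 'F' (except ValueError) → 'P' (finally) → 'Q' (after the try/except). Output: BFPQ

Answer: BFPQ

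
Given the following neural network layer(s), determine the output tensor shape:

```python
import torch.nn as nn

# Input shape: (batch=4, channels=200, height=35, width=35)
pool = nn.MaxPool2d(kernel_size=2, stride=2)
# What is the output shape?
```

Input: (4, 200, 35, 35) -> Output: (4, 200, 17, 17)

Answer: (4, 200, 17, 17)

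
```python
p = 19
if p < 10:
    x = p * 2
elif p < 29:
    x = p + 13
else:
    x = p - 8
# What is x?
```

Trace:
`p = 19` → p = 19
`if p < 10: ...` → p < 10 is False, p < 29 is True → x = 32
So x = 32

Answer: 32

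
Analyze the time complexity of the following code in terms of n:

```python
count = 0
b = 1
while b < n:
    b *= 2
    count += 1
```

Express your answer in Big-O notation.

Each loop level contributes: log n. Multiplying the contributions gives O(log n).

Answer: O(log n)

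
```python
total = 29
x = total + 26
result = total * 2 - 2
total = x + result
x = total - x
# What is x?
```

Trace:
`total = 29` → total = 29
`x = total + 26` → x = 55
`result = total * 2 - 2` → result = 56
`total = x + result` → total = 111
`x = total - x` → x = 56
So x = 56

Answer: 56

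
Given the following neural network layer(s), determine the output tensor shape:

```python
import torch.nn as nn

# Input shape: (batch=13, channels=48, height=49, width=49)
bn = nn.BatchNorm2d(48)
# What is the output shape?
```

Input: (13, 48, 49, 49) -> Output: (13, 48, 49, 49)

Answer: (13, 48, 49, 49)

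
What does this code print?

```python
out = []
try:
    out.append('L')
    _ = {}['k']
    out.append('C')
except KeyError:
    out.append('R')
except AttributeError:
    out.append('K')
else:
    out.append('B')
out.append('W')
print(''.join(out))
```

Execution trace: 'L' (try body) → 'R' (except KeyError) → 'W' (after the try/except). Output: LRW

Answer: LRW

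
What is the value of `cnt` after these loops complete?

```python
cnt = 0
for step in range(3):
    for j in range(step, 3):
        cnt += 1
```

Upper triangle: 3 + 2 + ... + 1
`cnt` takes the values: 0 → 1 → 2 → 3 → 4 → 5 → 6

Answer: 6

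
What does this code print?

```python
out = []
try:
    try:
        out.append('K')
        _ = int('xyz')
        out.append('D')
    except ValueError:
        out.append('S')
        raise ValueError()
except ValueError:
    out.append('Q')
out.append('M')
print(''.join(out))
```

Execution trace: 'K' (inner try body) → 'S' (inner except ValueError) → 'Q' (outer except ValueError) → 'M' (after the try/except). Output: KSQM

Answer: KSQM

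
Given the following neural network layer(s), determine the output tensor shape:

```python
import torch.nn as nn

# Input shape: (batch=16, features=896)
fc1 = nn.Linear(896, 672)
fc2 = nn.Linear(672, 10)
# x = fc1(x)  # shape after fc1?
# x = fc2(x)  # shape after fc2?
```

Input: (16, 896) -> after fc1: (16, 672) -> Output: (16, 10)

Answer: (16, 10)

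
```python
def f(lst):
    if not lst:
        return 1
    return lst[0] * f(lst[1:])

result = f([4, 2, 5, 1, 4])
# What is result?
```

Product over [4, 2, 5, 1, 4] = 4 * 2 * 5 * 1 * 4 = 160

Answer: 160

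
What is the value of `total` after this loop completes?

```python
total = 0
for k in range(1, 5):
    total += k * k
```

Sum of squares 1² to 4² = 30
`total` takes the values: 0 → 1 → 5 → 14 → 30

Answer: 30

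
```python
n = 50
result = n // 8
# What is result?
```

Trace:
`n = 50` → n = 50
`result = n // 8` → result = 6
So result = 6

Answer: 6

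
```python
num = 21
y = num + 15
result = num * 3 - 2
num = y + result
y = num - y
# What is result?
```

Trace:
`num = 21` → num = 21
`y = num + 15` → y = 36
`result = num * 3 - 2` → result = 61
`num = y + result` → num = 97
`y = num - y` → y = 61
So result = 61

Answer: 61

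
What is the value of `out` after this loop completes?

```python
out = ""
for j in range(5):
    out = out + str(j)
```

Concatenate digits 0 to 4
`out` takes the values: "" → "0" → "01" → "012" → "0123" → "01234"

Answer: "01234"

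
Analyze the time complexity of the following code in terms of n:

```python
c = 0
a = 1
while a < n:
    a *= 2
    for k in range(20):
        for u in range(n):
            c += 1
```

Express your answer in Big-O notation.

Each loop level contributes: log n × 1 × n. Multiplying the contributions gives O(n log n).

Answer: O(n log n)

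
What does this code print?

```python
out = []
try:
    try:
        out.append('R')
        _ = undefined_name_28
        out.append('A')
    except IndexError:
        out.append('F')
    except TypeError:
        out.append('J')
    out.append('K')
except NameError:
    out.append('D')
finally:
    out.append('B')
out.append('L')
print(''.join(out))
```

Execution trace: 'R' (inner try body) → 'D' (except NameError) → 'B' (finally) → 'L' (after the try/except). Output: RDBL

Answer: RDBL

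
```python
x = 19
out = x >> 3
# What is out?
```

Trace:
`x = 19` → x = 19
`out = x >> 3` → out = 2
So out = 2

Answer: 2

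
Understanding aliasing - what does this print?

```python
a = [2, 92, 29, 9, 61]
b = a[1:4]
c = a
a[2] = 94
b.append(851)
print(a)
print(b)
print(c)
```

Key concept: slice vs alias.
Step by step:
`a = [2, 92, 29, 9, 61]` → a = [2, 92, 29, 9, 61]
`b = a[1:4]` → b = [92, 29, 9]
`c = a` → c = [2, 92, 29, 9, 61] (same object as a)
`a[2] = 94` → a = [2, 92, 94, 9, 61] (same object as c); c = [2, 92, 94, 9, 61] (same object as a)
`b.append(851)` → b = [92, 29, 9, 851]
`print(a)` → prints [2, 92, 94, 9, 61]
`print(b)` → prints [92, 29, 9, 851]
`print(c)` → prints [2, 92, 94, 9, 61]

Answer:
[2, 92, 94, 9, 61]
[92, 29, 9, 851]
[2, 92, 94, 9, 61]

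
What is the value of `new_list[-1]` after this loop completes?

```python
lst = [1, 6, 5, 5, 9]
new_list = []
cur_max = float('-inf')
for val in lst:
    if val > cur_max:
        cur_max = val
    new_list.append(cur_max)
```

Running max ends at 9
`new_list` takes the values: [] → [1] → [1, 6] → [1, 6, 6] → [1, 6, 6, 6] → [1, 6, 6, 6, 9]
So `new_list[-1]` = 9

Answer: 9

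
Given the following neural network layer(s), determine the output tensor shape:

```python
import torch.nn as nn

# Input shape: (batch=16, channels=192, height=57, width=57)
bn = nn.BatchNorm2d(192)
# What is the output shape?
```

Input: (16, 192, 57, 57) -> Output: (16, 192, 57, 57)

Answer: (16, 192, 57, 57)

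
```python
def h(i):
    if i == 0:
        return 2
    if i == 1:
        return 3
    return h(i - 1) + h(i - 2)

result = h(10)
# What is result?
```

Build up from base cases: h(0)=2, h(1)=3, h(2)=5, h(3)=8, h(4)=13, h(5)=21, h(6)=34, ..., h(10)=233

Answer: 233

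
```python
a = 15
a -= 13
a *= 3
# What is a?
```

Trace:
`a = 15` → a = 15
`a -= 13` → a = 2
`a *= 3` → a = 6
So a = 6

Answer: 6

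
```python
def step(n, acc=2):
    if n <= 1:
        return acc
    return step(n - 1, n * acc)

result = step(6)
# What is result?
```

Accumulator trace (n, acc): (6, 2) -> (5, 12) -> (4, 60) -> (3, 240) -> (2, 720) -> (1, 1440) -> return 1440

Answer: 1440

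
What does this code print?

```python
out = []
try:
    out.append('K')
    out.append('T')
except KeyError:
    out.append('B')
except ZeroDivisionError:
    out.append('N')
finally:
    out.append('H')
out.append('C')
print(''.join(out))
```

Execution trace: 'K' (try body) → 'T' (try body, no exception) → 'H' (finally) → 'C' (after the try/except). Output: KTHC

Answer: KTHC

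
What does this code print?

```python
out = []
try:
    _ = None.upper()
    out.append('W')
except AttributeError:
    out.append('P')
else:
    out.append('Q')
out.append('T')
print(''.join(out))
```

Execution trace: 'P' (except AttributeError) → 'T' (after the try/except). Output: PT

Answer: PT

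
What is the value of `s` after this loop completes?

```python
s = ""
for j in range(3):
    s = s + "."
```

Repeat '.' 3 times
`s` takes the values: "" → "." → ".." → "..."

Answer: "..."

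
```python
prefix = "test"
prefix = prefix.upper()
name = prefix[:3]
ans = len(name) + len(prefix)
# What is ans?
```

Trace:
`prefix = "test"` → prefix = 'test'
`prefix = prefix.upper()` → prefix = 'TEST'
`name = prefix[:3]` → name = 'TES'
`ans = len(name) + len(prefix)` → ans = 7
So ans = 7

Answer: 7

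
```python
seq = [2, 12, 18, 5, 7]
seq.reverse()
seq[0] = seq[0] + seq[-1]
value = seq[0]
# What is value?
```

Trace:
`seq = [2, 12, 18, 5, 7]` → seq = [2, 12, 18, 5, 7]
`seq.reverse()` → seq = [7, 5, 18, 12, 2]
`seq[0] = seq[0] + seq[-1]` → seq = [9, 5, 18, 12, 2]
`value = seq[0]` → value = 9
So value = 9

Answer: 9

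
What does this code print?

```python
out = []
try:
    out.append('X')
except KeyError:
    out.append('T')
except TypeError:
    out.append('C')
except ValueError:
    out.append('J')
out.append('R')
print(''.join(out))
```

Execution trace: 'X' (try body, no exception) → 'R' (after the try/except). Output: XR

Answer: XR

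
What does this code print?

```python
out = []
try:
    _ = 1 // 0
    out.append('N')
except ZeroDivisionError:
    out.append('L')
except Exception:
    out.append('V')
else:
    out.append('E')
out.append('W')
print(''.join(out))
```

Execution trace: 'L' (except ZeroDivisionError) → 'W' (after the try/except). Output: LW

Answer: LW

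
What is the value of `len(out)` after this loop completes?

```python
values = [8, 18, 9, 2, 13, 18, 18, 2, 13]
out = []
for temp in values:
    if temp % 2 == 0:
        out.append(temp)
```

Count even numbers in [8, 18, 9, 2, 13, 18, 18, 2, 13]
`out` takes the values: [] → [8] → [8, 18] → [8, 18, 2] → [8, 18, 2, 18] → [8, 18, 2, 18, 18] → [8, 18, 2, 18, 18, 2]
So `len(out)` = 6

Answer: 6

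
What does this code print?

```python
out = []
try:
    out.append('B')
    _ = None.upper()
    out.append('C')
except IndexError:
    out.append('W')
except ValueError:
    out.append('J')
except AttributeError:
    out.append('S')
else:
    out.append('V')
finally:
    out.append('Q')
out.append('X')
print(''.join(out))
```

Execution trace: 'B' (try body) → 'S' (except AttributeError) → 'Q' (finally) → 'X' (after the try/except). Output: BSQX

Answer: BSQX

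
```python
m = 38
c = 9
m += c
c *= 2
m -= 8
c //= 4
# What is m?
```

Trace:
`m = 38` → m = 38
`c = 9` → c = 9
`m += c` → m = 47
`c *= 2` → c = 18
`m -= 8` → m = 39
`c //= 4` → c = 4
So m = 39

Answer: 39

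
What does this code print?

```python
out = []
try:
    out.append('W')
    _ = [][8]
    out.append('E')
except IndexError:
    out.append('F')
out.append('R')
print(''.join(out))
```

Execution trace: 'W' (try body) → 'F' (except IndexError) → 'R' (after the try/except). Output: WFR

Answer: WFR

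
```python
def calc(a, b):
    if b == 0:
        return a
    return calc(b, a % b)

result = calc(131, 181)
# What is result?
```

calc(131, 181) -> calc(181, 131) -> calc(131, 50) -> calc(50, 31) -> calc(31, 19) -> calc(19, 12) -> calc(12, 7) -> calc(7, 5) -> calc(5, 2) -> calc(2, 1) -> calc(1, 0) -> 1

Answer: 1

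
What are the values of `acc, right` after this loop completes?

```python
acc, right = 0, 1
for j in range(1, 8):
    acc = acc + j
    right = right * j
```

Sum and factorial of 1 to 7
`acc, right` takes the values: (0, 1) → (1, 1) → (3, 1) → (3, 2) → (6, 2) → (6, 6) → (10, 6) → (10, 24) → (15, 24) → (15, 120) → (21, 120) → (21, 720) → (28, 720) → (28, 5040)

Answer: 28, 5040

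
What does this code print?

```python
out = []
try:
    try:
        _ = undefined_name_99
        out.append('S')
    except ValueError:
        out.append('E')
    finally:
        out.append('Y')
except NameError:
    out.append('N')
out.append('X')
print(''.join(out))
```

Execution trace: 'Y' (finally) → 'N' (outer except NameError) → 'X' (after the try/except). Output: YNX

Answer: YNX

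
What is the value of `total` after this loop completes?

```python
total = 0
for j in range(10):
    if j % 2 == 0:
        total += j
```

Sum of even numbers 0 to 9
`total` takes the values: 0 → 2 → 6 → 12 → 20

Answer: 20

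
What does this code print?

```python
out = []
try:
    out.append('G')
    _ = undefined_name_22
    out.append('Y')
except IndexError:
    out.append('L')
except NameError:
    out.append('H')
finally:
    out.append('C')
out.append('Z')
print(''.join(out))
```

Execution trace: 'G' (try body) → 'H' (except NameError) → 'C' (finally) → 'Z' (after the try/except). Output: GHCZ

Answer: GHCZ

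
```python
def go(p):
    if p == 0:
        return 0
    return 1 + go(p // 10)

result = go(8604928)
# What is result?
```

Count of digits of 8604928: 7

Answer: 7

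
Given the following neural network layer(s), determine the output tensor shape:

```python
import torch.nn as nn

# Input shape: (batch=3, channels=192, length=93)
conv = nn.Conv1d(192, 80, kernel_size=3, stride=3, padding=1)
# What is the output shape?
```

Input: (3, 192, 93) -> Output: (3, 80, 31)

Answer: (3, 80, 31)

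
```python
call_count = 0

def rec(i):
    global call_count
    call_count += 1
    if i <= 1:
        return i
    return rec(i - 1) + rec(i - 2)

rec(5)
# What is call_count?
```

Calls(i) = 1 + Calls(i-1) + Calls(i-2); Calls(0)=Calls(1)=1. For i=5 this gives 15.

Answer: 15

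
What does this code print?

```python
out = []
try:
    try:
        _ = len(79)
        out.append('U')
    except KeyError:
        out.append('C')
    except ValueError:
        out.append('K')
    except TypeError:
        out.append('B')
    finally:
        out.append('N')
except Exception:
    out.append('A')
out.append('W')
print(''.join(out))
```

Execution trace: 'B' (inner except TypeError) → 'N' (inner finally) → 'W' (after the try/except). Output: BNW

Answer: BNW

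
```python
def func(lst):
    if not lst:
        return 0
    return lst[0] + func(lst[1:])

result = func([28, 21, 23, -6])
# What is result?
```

28 + 21 + 23 + (-6) + 0 = 66

Answer: 66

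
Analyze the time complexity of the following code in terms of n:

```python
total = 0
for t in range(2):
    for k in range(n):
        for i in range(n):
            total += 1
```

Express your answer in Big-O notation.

Each loop level contributes: 1 × n × n. Multiplying the contributions gives O(n^2).

Answer: O(n^2)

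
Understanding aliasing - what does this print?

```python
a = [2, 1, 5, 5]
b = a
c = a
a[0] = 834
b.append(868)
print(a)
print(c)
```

Key concept: multiple aliases.
Step by step:
`a = [2, 1, 5, 5]` → a = [2, 1, 5, 5]
`b = a` → b = [2, 1, 5, 5] (same object as a)
`c = a` → c = [2, 1, 5, 5] (same object as a, b)
`a[0] = 834` → a = [834, 1, 5, 5] (same object as b, c); b = [834, 1, 5, 5] (same object as a, c); c = [834, 1, 5, 5] (same object as a, b)
`b.append(868)` → a = [834, 1, 5, 5, 868] (same object as b, c); b = [834, 1, 5, 5, 868] (same object as a, c); c = [834, 1, 5, 5, 868] (same object as a, b)
`print(a)` → prints [834, 1, 5, 5, 868]
`print(c)` → prints [834, 1, 5, 5, 868]

Answer:
[834, 1, 5, 5, 868]
[834, 1, 5, 5, 868]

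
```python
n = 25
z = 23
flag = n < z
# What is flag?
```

Trace:
`n = 25` → n = 25
`z = 23` → z = 23
`flag = n < z` → flag = False
So flag = False

Answer: False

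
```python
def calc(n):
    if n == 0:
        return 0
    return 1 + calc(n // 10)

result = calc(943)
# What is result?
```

Count of digits of 943: 3

Answer: 3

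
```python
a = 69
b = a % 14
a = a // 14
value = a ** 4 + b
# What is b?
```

Trace:
`a = 69` → a = 69
`b = a % 14` → b = 13
`a = a // 14` → a = 4
`value = a ** 4 + b` → value = 269
So b = 13

Answer: 13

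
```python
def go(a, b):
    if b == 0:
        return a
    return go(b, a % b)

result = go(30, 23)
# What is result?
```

go(30, 23) -> go(23, 7) -> go(7, 2) -> go(2, 1) -> go(1, 0) -> 1

Answer: 1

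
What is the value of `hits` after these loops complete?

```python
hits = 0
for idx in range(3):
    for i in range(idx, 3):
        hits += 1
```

Upper triangle: 3 + 2 + ... + 1
`hits` takes the values: 0 → 1 → 2 → 3 → 4 → 5 → 6

Answer: 6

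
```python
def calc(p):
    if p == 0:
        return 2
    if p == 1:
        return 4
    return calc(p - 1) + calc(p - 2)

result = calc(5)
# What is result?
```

Build up from base cases: calc(0)=2, calc(1)=4, calc(2)=6, calc(3)=10, calc(4)=16, calc(5)=26

Answer: 26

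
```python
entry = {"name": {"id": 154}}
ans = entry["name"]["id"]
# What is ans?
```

Trace:
`entry = {"name": {"id": 154}}` → entry = {'name': {'id': 154}}
`ans = entry["name"]["id"]` → ans = 154
So ans = 154

Answer: 154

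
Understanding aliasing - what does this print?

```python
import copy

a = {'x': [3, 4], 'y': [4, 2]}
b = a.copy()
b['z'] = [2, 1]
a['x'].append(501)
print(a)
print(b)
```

Key concept: shallow copy of dict with mutable values.
Step by step:
`a = {'x': [3, 4], 'y': [4, 2]}` → a = {'x': [3, 4], 'y': [4, 2]}
`b = a.copy()` → b = {'x': [3, 4], 'y': [4, 2]}
`b['z'] = [2, 1]` → b = {'x': [3, 4], 'y': [4, 2], 'z': [2, 1]}
`a['x'].append(501)` → a = {'x': [3, 4, 501], 'y': [4, 2]}; b = {'x': [3, 4, 501], 'y': [4, 2], 'z': [2, 1]}
`print(a)` → prints {'x': [3, 4, 501], 'y': [4, 2]}
`print(b)` → prints {'x': [3, 4, 501], 'y': [4, 2], 'z': [2, 1]}

Answer:
{'x': [3, 4, 501], 'y': [4, 2]}
{'x': [3, 4, 501], 'y': [4, 2], 'z': [2, 1]}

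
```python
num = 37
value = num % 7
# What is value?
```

Trace:
`num = 37` → num = 37
`value = num % 7` → value = 2
So value = 2

Answer: 2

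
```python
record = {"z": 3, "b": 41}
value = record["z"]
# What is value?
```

Trace:
`record = {"z": 3, "b": 41}` → record = {'z': 3, 'b': 41}
`value = record["z"]` → value = 3
So value = 3

Answer: 3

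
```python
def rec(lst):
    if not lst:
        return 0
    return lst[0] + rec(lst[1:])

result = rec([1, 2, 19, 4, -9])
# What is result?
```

1 + 2 + 19 + 4 + (-9) + 0 = 17

Answer: 17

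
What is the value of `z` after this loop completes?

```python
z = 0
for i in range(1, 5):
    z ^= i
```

XOR of 1 to 4
`z` takes the values: 0 → 1 → 3 → 0 → 4

Answer: 4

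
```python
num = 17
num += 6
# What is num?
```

Trace:
`num = 17` → num = 17
`num += 6` → num = 23
So num = 23

Answer: 23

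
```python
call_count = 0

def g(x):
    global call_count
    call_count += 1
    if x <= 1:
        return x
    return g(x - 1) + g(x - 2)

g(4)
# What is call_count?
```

Calls(x) = 1 + Calls(x-1) + Calls(x-2); Calls(0)=Calls(1)=1. For x=4 this gives 9.

Answer: 9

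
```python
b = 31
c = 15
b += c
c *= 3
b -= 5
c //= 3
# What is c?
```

Trace:
`b = 31` → b = 31
`c = 15` → c = 15
`b += c` → b = 46
`c *= 3` → c = 45
`b -= 5` → b = 41
`c //= 3` → c = 15
So c = 15

Answer: 15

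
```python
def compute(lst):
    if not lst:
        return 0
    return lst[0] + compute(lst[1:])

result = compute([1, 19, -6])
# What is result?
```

1 + 19 + (-6) + 0 = 14

Answer: 14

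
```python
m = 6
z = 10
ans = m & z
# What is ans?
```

Trace:
`m = 6` → m = 6
`z = 10` → z = 10
`ans = m & z` → ans = 2
So ans = 2

Answer: 2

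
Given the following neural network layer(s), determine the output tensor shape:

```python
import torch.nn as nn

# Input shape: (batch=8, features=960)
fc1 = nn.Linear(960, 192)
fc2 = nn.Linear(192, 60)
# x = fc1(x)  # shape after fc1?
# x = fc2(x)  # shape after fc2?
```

Input: (8, 960) -> after fc1: (8, 192) -> Output: (8, 60)

Answer: (8, 60)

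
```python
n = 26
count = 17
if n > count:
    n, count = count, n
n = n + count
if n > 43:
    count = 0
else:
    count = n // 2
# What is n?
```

Trace:
`n = 26` → n = 26
`count = 17` → count = 17
`if n > count: ...` → n > count is True → n = 17; count = 26
`n = n + count` → n = 43
`if n > 43: ...` → n > 43 is False, take else branch → count = 21
So n = 43

Answer: 43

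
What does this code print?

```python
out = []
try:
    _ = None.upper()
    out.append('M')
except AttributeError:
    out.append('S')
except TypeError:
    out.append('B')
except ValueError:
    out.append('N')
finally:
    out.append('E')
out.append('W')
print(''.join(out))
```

Execution trace: 'S' (except AttributeError) → 'E' (finally) → 'W' (after the try/except). Output: SEW

Answer: SEW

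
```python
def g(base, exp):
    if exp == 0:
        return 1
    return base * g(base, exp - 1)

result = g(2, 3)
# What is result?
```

g(2, 3) = 2 * 2 * 2 = 8

Answer: 8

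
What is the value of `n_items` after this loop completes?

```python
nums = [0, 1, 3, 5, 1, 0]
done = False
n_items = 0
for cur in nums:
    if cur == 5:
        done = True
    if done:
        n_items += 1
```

Count elements after first 5 in [0, 1, 3, 5, 1, 0]
`n_items` takes the values: 0 → 1 → 2 → 3

Answer: 3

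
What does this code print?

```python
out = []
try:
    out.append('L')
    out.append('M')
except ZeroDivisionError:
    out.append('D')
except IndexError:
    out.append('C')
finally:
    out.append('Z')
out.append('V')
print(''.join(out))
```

Execution trace: 'L' (try body) → 'M' (try body, no exception) → 'Z' (finally) → 'V' (after the try/except). Output: LMZV

Answer: LMZV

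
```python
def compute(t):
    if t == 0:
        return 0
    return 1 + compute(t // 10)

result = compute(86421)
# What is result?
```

Count of digits of 86421: 5

Answer: 5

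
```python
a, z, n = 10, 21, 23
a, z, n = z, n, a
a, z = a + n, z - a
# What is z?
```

Trace:
`a, z, n = 10, 21, 23` → a = 10; z = 21; n = 23
`a, z, n = z, n, a` → a = 21; z = 23; n = 10
`a, z = a + n, z - a` → a = 31; z = 2
So z = 2

Answer: 2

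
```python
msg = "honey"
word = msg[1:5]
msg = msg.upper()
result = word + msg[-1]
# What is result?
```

Trace:
`msg = "honey"` → msg = 'honey'
`word = msg[1:5]` → word = 'oney'
`msg = msg.upper()` → msg = 'HONEY'
`result = word + msg[-1]` → result = 'oneyY'
So result = 'oneyY'

Answer: 'oneyY'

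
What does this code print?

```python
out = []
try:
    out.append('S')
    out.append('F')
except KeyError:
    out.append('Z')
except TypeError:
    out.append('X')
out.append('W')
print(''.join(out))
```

Execution trace: 'S' (try body) → 'F' (try body, no exception) → 'W' (after the try/except). Output: SFW

Answer: SFW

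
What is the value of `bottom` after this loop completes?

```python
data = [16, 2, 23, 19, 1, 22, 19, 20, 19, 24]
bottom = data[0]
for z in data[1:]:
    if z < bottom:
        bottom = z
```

Minimum of [16, 2, 23, 19, 1, 22, 19, 20, 19, 24]
`bottom` takes the values: 16 → 2 → 1

Answer: 1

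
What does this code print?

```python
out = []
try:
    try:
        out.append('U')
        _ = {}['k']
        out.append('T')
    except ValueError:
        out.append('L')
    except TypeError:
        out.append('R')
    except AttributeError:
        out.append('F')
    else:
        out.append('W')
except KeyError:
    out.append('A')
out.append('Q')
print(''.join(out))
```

Execution trace: 'U' (inner try body) → 'A' (outer except KeyError) → 'Q' (after the try/except). Output: UAQ

Answer: UAQ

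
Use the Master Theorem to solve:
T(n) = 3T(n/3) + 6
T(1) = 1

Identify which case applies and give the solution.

a=3, b=3, f(n)=6. log_3(3) = 1. Since c=0 < 1, Case 1 applies: T(n) = Θ(n^log_b(a)) = O(n).

Answer: O(n) - Case 1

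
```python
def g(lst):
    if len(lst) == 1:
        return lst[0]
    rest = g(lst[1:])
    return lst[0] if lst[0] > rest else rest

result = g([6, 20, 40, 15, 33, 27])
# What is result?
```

Recursive max over [6, 20, 40, 15, 33, 27] = 40

Answer: 40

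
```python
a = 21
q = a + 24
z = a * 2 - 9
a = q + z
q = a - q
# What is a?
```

Trace:
`a = 21` → a = 21
`q = a + 24` → q = 45
`z = a * 2 - 9` → z = 33
`a = q + z` → a = 78
`q = a - q` → q = 33
So a = 78

Answer: 78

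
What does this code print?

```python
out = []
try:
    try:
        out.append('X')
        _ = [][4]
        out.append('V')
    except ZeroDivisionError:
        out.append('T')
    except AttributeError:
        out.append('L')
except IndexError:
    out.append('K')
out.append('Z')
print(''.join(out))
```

Execution trace: 'X' (try body) → 'K' (outer except IndexError) → 'Z' (after the try/except). Output: XKZ

Answer: XKZ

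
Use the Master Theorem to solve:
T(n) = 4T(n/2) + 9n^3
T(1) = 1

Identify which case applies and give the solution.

a=4, b=2, f(n)=9n^3. log_2(4) = 2. Since c=3 > 2 and the regularity condition holds (4(n/2)^3 = (4/2^3)n^3 with 4/2^3 < 1), Case 3 applies: T(n) = Θ(f(n)) = O(n^3).

Answer: O(n^3) - Case 3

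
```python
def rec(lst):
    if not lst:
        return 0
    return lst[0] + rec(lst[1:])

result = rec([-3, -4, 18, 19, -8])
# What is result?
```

(-3) + (-4) + 18 + 19 + (-8) + 0 = 22

Answer: 22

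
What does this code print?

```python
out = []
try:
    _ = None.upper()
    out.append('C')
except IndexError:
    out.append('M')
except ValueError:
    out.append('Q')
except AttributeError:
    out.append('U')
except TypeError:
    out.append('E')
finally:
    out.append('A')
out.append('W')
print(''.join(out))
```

Execution trace: 'U' (except AttributeError) → 'A' (finally) → 'W' (after the try/except). Output: UAW

Answer: UAW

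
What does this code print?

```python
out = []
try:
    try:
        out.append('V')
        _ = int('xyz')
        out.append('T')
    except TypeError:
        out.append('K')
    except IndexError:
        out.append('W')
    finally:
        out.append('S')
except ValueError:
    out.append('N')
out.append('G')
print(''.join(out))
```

Execution trace: 'V' (try body) → 'S' (finally) → 'N' (outer except ValueError) → 'G' (after the try/except). Output: VSNG

Answer: VSNG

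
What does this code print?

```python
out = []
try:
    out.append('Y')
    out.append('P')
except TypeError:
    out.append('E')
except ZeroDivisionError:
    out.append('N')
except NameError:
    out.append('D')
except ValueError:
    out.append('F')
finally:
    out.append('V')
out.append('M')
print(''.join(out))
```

Execution trace: 'Y' (try body) → 'P' (try body, no exception) → 'V' (finally) → 'M' (after the try/except). Output: YPVM

Answer: YPVM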